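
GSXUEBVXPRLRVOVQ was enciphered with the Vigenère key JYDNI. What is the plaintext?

Repeat the key across the ciphertext: JYDNIJYDNIJYDNIJ
G(6)−J(9): -3≡23 → X
S(18)−Y(24): -6≡20 → U
X(23)−D(3): 20 → U
U(20)−N(13): 7 → H
E(4)−I(8): -4≡22 → W
B(1)−J(9): -8≡18 → S
V(21)−Y(24): -3≡23 → X
X(23)−D(3): 20 → U
P(15)−N(13): 2 → C
R(17)−I(8): 9 → J
L(11)−J(9): 2 → C
R(17)−Y(24): -7≡19 → T
V(21)−D(3): 18 → S
O(14)−N(13): 1 → B
V(21)−I(8): 13 → N
Q(16)−J(9): 7 → H

XUUHWSXUCJCTSBNH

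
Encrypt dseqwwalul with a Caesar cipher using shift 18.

vkwioosdmd

d(3): 3+18=21 → v
s(18): 18+18=36≡10 → k
e(4): 4+18=22 → w
q(16): 16+18=34≡8 → i
w(22): 22+18=40≡14 → o
w(22): 22+18=40≡14 → o
a(0): 0+18=18 → s
l(11): 11+18=29≡3 → d
u(20): 20+18=38≡12 → m
l(11): 11+18=29≡3 → d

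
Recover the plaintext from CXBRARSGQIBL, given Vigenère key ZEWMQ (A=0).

DTFFKSOKESCH

Repeat the key across the ciphertext: ZEWMQZEWMQZE
C(2)−Z(25): -23≡3 → D
X(23)−E(4): 19 → T
B(1)−W(22): -21≡5 → F
R(17)−M(12): 5 → F
A(0)−Q(16): -16≡10 → K
R(17)−Z(25): -8≡18 → S
S(18)−E(4): 14 → O
G(6)−W(22): -16≡10 → K
Q(16)−M(12): 4 → E
I(8)−Q(16): -8≡18 → S
B(1)−Z(25): -24≡2 → C
L(11)−E(4): 7 → H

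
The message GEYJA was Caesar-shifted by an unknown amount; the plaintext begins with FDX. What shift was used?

1

From the crib: G(6)−F(5)=1, so the shift is 1.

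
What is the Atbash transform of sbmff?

hynuu

s(18) → h(7)
b(1) → y(24)
m(12) → n(13)
f(5) → u(20)
f(5) → u(20)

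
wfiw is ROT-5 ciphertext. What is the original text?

radr

w(22): 22−5=17 → r
f(5): 5−5=0 → a
i(8): 8−5=3 → d
w(22): 22−5=17 → r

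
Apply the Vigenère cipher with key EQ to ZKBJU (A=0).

Repeat the key across the message: EQEQE
Z(25)+E(4): 29≡3 → D
K(10)+Q(16): 26≡0 → A
B(1)+E(4): 5 → F
J(9)+Q(16): 25 → Z
U(20)+E(4): 24 → Y

DAFZY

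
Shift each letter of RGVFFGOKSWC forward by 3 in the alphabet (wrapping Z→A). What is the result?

R(17): 17+3=20 → U
G(6): 6+3=9 → J
V(21): 21+3=24 → Y
F(5): 5+3=8 → I
F(5): 5+3=8 → I
G(6): 6+3=9 → J
O(14): 14+3=17 → R
K(10): 10+3=13 → N
S(18): 18+3=21 → V
W(22): 22+3=25 → Z
C(2): 2+3=5 → F

UJYIIJRNVZF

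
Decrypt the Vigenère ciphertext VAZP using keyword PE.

GWKL

Repeat the key across the ciphertext: PEPE
V(21)−P(15): 6 → G
A(0)−E(4): -4≡22 → W
Z(25)−P(15): 10 → K
P(15)−E(4): 11 → L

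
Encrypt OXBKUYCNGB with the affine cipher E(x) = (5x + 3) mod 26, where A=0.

VOIBZTNQHI

O(14): 5·14+3=73≡21 → V
X(23): 5·23+3=118≡14 → O
B(1): 5·1+3=8 → I
K(10): 5·10+3=53≡1 → B
U(20): 5·20+3=103≡25 → Z
Y(24): 5·24+3=123≡19 → T
C(2): 5·2+3=13 → N
N(13): 5·13+3=68≡16 → Q
G(6): 5·6+3=33≡7 → H
B(1): 5·1+3=8 → I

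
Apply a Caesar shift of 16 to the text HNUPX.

XDKFN

H(7): 7+16=23 → X
N(13): 13+16=29≡3 → D
U(20): 20+16=36≡10 → K
P(15): 15+16=31≡5 → F
X(23): 23+16=39≡13 → N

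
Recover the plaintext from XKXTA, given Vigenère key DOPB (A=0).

UWISX

Repeat the key across the ciphertext: DOPBD
X(23)−D(3): 20 → U
K(10)−O(14): -4≡22 → W
X(23)−P(15): 8 → I
T(19)−B(1): 18 → S
A(0)−D(3): -3≡23 → X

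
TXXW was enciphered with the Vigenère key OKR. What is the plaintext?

FNGI

Repeat the key across the ciphertext: OKRO
T(19)−O(14): 5 → F
X(23)−K(10): 13 → N
X(23)−R(17): 6 → G
W(22)−O(14): 8 → I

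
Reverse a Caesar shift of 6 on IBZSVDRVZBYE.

I(8): 8−6=2 → C
B(1): 1−6=-5≡21 → V
Z(25): 25−6=19 → T
S(18): 18−6=12 → M
V(21): 21−6=15 → P
D(3): 3−6=-3≡23 → X
R(17): 17−6=11 → L
V(21): 21−6=15 → P
Z(25): 25−6=19 → T
B(1): 1−6=-5≡21 → V
Y(24): 24−6=18 → S
E(4): 4−6=-2≡24 → Y

CVTMPXLPTVSY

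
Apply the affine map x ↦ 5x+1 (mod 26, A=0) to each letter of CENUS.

C(2): 5·2+1=11 → L
E(4): 5·4+1=21 → V
N(13): 5·13+1=66≡14 → O
U(20): 5·20+1=101≡23 → X
S(18): 5·18+1=91≡13 → N

LVOXN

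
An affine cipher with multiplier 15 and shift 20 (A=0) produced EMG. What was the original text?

The inverse of 15 mod 26 is 7, since 15·7=105≡1. Apply D(y)=7·(y−20) mod 26:
E(4): 7·(4−20)=-112≡18 → S
M(12): 7·(12−20)=-56≡22 → W
G(6): 7·(6−20)=-98≡6 → G

SWG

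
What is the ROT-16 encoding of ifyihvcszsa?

i(8): 8+16=24 → y
f(5): 5+16=21 → v
y(24): 24+16=40≡14 → o
i(8): 8+16=24 → y
h(7): 7+16=23 → x
v(21): 21+16=37≡11 → l
c(2): 2+16=18 → s
s(18): 18+16=34≡8 → i
z(25): 25+16=41≡15 → p
s(18): 18+16=34≡8 → i
a(0): 0+16=16 → q

yvoyxlsipiq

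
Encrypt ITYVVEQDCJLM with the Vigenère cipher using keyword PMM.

XFKKHQFPOYXY

Repeat the key across the message: PMMPMMPMMPMM
I(8)+P(15): 23 → X
T(19)+M(12): 31≡5 → F
Y(24)+M(12): 36≡10 → K
V(21)+P(15): 36≡10 → K
V(21)+M(12): 33≡7 → H
E(4)+M(12): 16 → Q
Q(16)+P(15): 31≡5 → F
D(3)+M(12): 15 → P
C(2)+M(12): 14 → O
J(9)+P(15): 24 → Y
L(11)+M(12): 23 → X
M(12)+M(12): 24 → Y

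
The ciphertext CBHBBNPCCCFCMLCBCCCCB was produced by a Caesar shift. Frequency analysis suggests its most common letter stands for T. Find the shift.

9

The most frequent ciphertext letter is C (appears 10 times).
C is position 2; T is position 19.
Shift = -17≡9.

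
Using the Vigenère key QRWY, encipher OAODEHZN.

Repeat the key across the message: QRWYQRWY
O(14)+Q(16): 30≡4 → E
A(0)+R(17): 17 → R
O(14)+W(22): 36≡10 → K
D(3)+Y(24): 27≡1 → B
E(4)+Q(16): 20 → U
H(7)+R(17): 24 → Y
Z(25)+W(22): 47≡21 → V
N(13)+Y(24): 37≡11 → L

ERKBUYVL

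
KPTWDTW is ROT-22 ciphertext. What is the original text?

OTXAHXA

K(10): 10−22=-12≡14 → O
P(15): 15−22=-7≡19 → T
T(19): 19−22=-3≡23 → X
W(22): 22−22=0 → A
D(3): 3−22=-19≡7 → H
T(19): 19−22=-3≡23 → X
W(22): 22−22=0 → A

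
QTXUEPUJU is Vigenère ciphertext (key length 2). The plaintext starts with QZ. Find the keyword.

AU

Subtract each crib letter from the matching ciphertext letter (mod 26):
Q(16)−Q(16)=0 → A
T(19)−Z(25)=-6≡20 → U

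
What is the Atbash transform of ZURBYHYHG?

Z(25) → A(0)
U(20) → F(5)
R(17) → I(8)
B(1) → Y(24)
Y(24) → B(1)
H(7) → S(18)
Y(24) → B(1)
H(7) → S(18)
G(6) → T(19)

AFIYBSBST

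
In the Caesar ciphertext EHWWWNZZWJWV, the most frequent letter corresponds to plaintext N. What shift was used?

9

The most frequent ciphertext letter is W (appears 5 times).
W is position 22; N is position 13.
Shift = 9.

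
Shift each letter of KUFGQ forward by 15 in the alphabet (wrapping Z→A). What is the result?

K(10): 10+15=25 → Z
U(20): 20+15=35≡9 → J
F(5): 5+15=20 → U
G(6): 6+15=21 → V
Q(16): 16+15=31≡5 → F

ZJUVF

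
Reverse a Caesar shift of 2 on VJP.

THN

V(21): 21−2=19 → T
J(9): 9−2=7 → H
P(15): 15−2=13 → N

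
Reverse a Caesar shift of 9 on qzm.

hqd

q(16): 16−9=7 → h
z(25): 25−9=16 → q
m(12): 12−9=3 → d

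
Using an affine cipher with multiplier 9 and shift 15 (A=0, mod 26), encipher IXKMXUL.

I(8): 9·8+15=87≡9 → J
X(23): 9·23+15=222≡14 → O
K(10): 9·10+15=105≡1 → B
M(12): 9·12+15=123≡19 → T
X(23): 9·23+15=222≡14 → O
U(20): 9·20+15=195≡13 → N
L(11): 9·11+15=114≡10 → K

JOBTONK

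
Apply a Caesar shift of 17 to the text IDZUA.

ZUQLR

I(8): 8+17=25 → Z
D(3): 3+17=20 → U
Z(25): 25+17=42≡16 → Q
U(20): 20+17=37≡11 → L
A(0): 0+17=17 → R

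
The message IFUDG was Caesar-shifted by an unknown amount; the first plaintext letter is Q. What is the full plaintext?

From the crib: I(8)−Q(16)=-8≡18, so the shift is 18.
Subtract 18 from each ciphertext letter:
I(8): 8−18=-10≡16 → Q
F(5): 5−18=-13≡13 → N
U(20): 20−18=2 → C
D(3): 3−18=-15≡11 → L
G(6): 6−18=-12≡14 → O

QNCLO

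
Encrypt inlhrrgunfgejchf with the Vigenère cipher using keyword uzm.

Repeat the key across the message: uzmuzmuzmuzmuzmu
i(8)+u(20): 28≡2 → c
n(13)+z(25): 38≡12 → m
l(11)+m(12): 23 → x
h(7)+u(20): 27≡1 → b
r(17)+z(25): 42≡16 → q
r(17)+m(12): 29≡3 → d
g(6)+u(20): 26≡0 → a
u(20)+z(25): 45≡19 → t
n(13)+m(12): 25 → z
f(5)+u(20): 25 → z
g(6)+z(25): 31≡5 → f
e(4)+m(12): 16 → q
j(9)+u(20): 29≡3 → d
c(2)+z(25): 27≡1 → b
h(7)+m(12): 19 → t
f(5)+u(20): 25 → z

cmxbqdatzzfqdbtz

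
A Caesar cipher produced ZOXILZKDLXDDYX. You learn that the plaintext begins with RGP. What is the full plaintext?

From the crib: Z(25)−R(17)=8, so the shift is 8.
Subtract 8 from each ciphertext letter:
Z(25): 25−8=17 → R
O(14): 14−8=6 → G
X(23): 23−8=15 → P
I(8): 8−8=0 → A
L(11): 11−8=3 → D
Z(25): 25−8=17 → R
K(10): 10−8=2 → C
D(3): 3−8=-5≡21 → V
L(11): 11−8=3 → D
X(23): 23−8=15 → P
D(3): 3−8=-5≡21 → V
D(3): 3−8=-5≡21 → V
Y(24): 24−8=16 → Q
X(23): 23−8=15 → P

RGPADRCVDPVVQP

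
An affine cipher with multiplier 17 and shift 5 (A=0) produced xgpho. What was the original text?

The inverse of 17 mod 26 is 23, since 17·23=391≡1. Apply D(y)=23·(y−5) mod 26:
x(23): 23·(23−5)=414≡24 → y
g(6): 23·(6−5)=23 → x
p(15): 23·(15−5)=230≡22 → w
h(7): 23·(7−5)=46≡20 → u
o(14): 23·(14−5)=207≡25 → z

yxwuz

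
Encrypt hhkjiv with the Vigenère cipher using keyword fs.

Repeat the key across the message: fsfsfs
h(7)+f(5): 12 → m
h(7)+s(18): 25 → z
k(10)+f(5): 15 → p
j(9)+s(18): 27≡1 → b
i(8)+f(5): 13 → n
v(21)+s(18): 39≡13 → n

mzpbnn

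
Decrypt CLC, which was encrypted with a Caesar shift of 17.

C(2): 2−17=-15≡11 → L
L(11): 11−17=-6≡20 → U
C(2): 2−17=-15≡11 → L

LUL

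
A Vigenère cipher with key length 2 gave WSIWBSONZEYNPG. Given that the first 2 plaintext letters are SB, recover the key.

Subtract each crib letter from the matching ciphertext letter (mod 26):
W(22)−S(18)=4 → E
S(18)−B(1)=17 → R

ER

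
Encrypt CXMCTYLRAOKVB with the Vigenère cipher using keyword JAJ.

LXVLTHURJXKEK

Repeat the key across the message: JAJJAJJAJJAJJ
C(2)+J(9): 11 → L
X(23)+A(0): 23 → X
M(12)+J(9): 21 → V
C(2)+J(9): 11 → L
T(19)+A(0): 19 → T
Y(24)+J(9): 33≡7 → H
L(11)+J(9): 20 → U
R(17)+A(0): 17 → R
A(0)+J(9): 9 → J
O(14)+J(9): 23 → X
K(10)+A(0): 10 → K
V(21)+J(9): 30≡4 → E
B(1)+J(9): 10 → K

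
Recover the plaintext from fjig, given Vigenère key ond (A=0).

Repeat the key across the ciphertext: ondo
f(5)−o(14): -9≡17 → r
j(9)−n(13): -4≡22 → w
i(8)−d(3): 5 → f
g(6)−o(14): -8≡18 → s

rwfs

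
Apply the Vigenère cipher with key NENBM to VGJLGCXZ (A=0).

Repeat the key across the message: NENBMNEN
V(21)+N(13): 34≡8 → I
G(6)+E(4): 10 → K
J(9)+N(13): 22 → W
L(11)+B(1): 12 → M
G(6)+M(12): 18 → S
C(2)+N(13): 15 → P
X(23)+E(4): 27≡1 → B
Z(25)+N(13): 38≡12 → M

IKWMSPBM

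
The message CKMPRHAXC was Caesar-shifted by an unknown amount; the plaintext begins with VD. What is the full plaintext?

From the crib: C(2)−V(21)=-19≡7, so the shift is 7.
Subtract 7 from each ciphertext letter:
C(2): 2−7=-5≡21 → V
K(10): 10−7=3 → D
M(12): 12−7=5 → F
P(15): 15−7=8 → I
R(17): 17−7=10 → K
H(7): 7−7=0 → A
A(0): 0−7=-7≡19 → T
X(23): 23−7=16 → Q
C(2): 2−7=-5≡21 → V

VDFIKATQV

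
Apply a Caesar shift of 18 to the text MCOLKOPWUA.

M(12): 12+18=30≡4 → E
C(2): 2+18=20 → U
O(14): 14+18=32≡6 → G
L(11): 11+18=29≡3 → D
K(10): 10+18=28≡2 → C
O(14): 14+18=32≡6 → G
P(15): 15+18=33≡7 → H
W(22): 22+18=40≡14 → O
U(20): 20+18=38≡12 → M
A(0): 0+18=18 → S

EUGDCGHOMS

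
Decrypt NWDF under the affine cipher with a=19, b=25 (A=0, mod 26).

YTSO

The inverse of 19 mod 26 is 11, since 19·11=209≡1. Apply D(y)=11·(y−25) mod 26:
N(13): 11·(13−25)=-132≡24 → Y
W(22): 11·(22−25)=-33≡19 → T
D(3): 11·(3−25)=-242≡18 → S
F(5): 11·(5−25)=-220≡14 → O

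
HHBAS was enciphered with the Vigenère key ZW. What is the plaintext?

Repeat the key across the ciphertext: ZWZWZ
H(7)−Z(25): -18≡8 → I
H(7)−W(22): -15≡11 → L
B(1)−Z(25): -24≡2 → C
A(0)−W(22): -22≡4 → E
S(18)−Z(25): -7≡19 → T

ILCET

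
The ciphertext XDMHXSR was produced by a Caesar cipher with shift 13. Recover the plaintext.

KQZUKFE

X(23): 23−13=10 → K
D(3): 3−13=-10≡16 → Q
M(12): 12−13=-1≡25 → Z
H(7): 7−13=-6≡20 → U
X(23): 23−13=10 → K
S(18): 18−13=5 → F
R(17): 17−13=4 → E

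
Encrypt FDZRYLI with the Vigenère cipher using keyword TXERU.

Repeat the key across the message: TXERUTX
F(5)+T(19): 24 → Y
D(3)+X(23): 26≡0 → A
Z(25)+E(4): 29≡3 → D
R(17)+R(17): 34≡8 → I
Y(24)+U(20): 44≡18 → S
L(11)+T(19): 30≡4 → E
I(8)+X(23): 31≡5 → F

YADISEF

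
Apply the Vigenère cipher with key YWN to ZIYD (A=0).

XELB

Repeat the key across the message: YWNY
Z(25)+Y(24): 49≡23 → X
I(8)+W(22): 30≡4 → E
Y(24)+N(13): 37≡11 → L
D(3)+Y(24): 27≡1 → B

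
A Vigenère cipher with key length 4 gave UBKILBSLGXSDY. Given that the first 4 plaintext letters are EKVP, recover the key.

QRPT

Subtract each crib letter from the matching ciphertext letter (mod 26):
U(20)−E(4)=16 → Q
B(1)−K(10)=-9≡17 → R
K(10)−V(21)=-11≡15 → P
I(8)−P(15)=-7≡19 → T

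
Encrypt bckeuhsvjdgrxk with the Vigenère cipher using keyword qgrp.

Repeat the key across the message: qgrpqgrpqgrpqg
b(1)+q(16): 17 → r
c(2)+g(6): 8 → i
k(10)+r(17): 27≡1 → b
e(4)+p(15): 19 → t
u(20)+q(16): 36≡10 → k
h(7)+g(6): 13 → n
s(18)+r(17): 35≡9 → j
v(21)+p(15): 36≡10 → k
j(9)+q(16): 25 → z
d(3)+g(6): 9 → j
g(6)+r(17): 23 → x
r(17)+p(15): 32≡6 → g
x(23)+q(16): 39≡13 → n
k(10)+g(6): 16 → q

ribtknjkzjxgnq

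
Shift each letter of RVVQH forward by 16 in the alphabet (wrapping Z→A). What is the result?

R(17): 17+16=33≡7 → H
V(21): 21+16=37≡11 → L
V(21): 21+16=37≡11 → L
Q(16): 16+16=32≡6 → G
H(7): 7+16=23 → X

HLLGX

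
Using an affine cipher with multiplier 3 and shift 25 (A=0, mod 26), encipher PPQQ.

SSVV

P(15): 3·15+25=70≡18 → S
P(15): 3·15+25=70≡18 → S
Q(16): 3·16+25=73≡21 → V
Q(16): 3·16+25=73≡21 → V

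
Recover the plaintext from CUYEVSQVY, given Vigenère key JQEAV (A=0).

Repeat the key across the ciphertext: JQEAVJQEA
C(2)−J(9): -7≡19 → T
U(20)−Q(16): 4 → E
Y(24)−E(4): 20 → U
E(4)−A(0): 4 → E
V(21)−V(21): 0 → A
S(18)−J(9): 9 → J
Q(16)−Q(16): 0 → A
V(21)−E(4): 17 → R
Y(24)−A(0): 24 → Y

TEUEAJARY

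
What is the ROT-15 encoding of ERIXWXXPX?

E(4): 4+15=19 → T
R(17): 17+15=32≡6 → G
I(8): 8+15=23 → X
X(23): 23+15=38≡12 → M
W(22): 22+15=37≡11 → L
X(23): 23+15=38≡12 → M
X(23): 23+15=38≡12 → M
P(15): 15+15=30≡4 → E
X(23): 23+15=38≡12 → M

TGXMLMMEM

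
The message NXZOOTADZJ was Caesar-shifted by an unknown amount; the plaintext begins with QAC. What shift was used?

From the crib: N(13)−Q(16)=-3≡23, so the shift is 23.

23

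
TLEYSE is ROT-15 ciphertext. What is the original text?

T(19): 19−15=4 → E
L(11): 11−15=-4≡22 → W
E(4): 4−15=-11≡15 → P
Y(24): 24−15=9 → J
S(18): 18−15=3 → D
E(4): 4−15=-11≡15 → P

EWPJDP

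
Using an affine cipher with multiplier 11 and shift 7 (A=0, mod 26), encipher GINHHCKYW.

G(6): 11·6+7=73≡21 → V
I(8): 11·8+7=95≡17 → R
N(13): 11·13+7=150≡20 → U
H(7): 11·7+7=84≡6 → G
H(7): 11·7+7=84≡6 → G
C(2): 11·2+7=29≡3 → D
K(10): 11·10+7=117≡13 → N
Y(24): 11·24+7=271≡11 → L
W(22): 11·22+7=249≡15 → P

VRUGGDNLP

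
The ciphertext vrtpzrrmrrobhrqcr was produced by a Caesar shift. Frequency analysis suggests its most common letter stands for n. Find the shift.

The most frequent ciphertext letter is r (appears 7 times).
r is position 17; n is position 13.
Shift = 4.

4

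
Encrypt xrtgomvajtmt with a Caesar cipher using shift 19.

x(23): 23+19=42≡16 → q
r(17): 17+19=36≡10 → k
t(19): 19+19=38≡12 → m
g(6): 6+19=25 → z
o(14): 14+19=33≡7 → h
m(12): 12+19=31≡5 → f
v(21): 21+19=40≡14 → o
a(0): 0+19=19 → t
j(9): 9+19=28≡2 → c
t(19): 19+19=38≡12 → m
m(12): 12+19=31≡5 → f
t(19): 19+19=38≡12 → m

qkmzhfotcmfm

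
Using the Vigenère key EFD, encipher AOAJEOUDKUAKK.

Repeat the key across the message: EFDEFDEFDEFDE
A(0)+E(4): 4 → E
O(14)+F(5): 19 → T
A(0)+D(3): 3 → D
J(9)+E(4): 13 → N
E(4)+F(5): 9 → J
O(14)+D(3): 17 → R
U(20)+E(4): 24 → Y
D(3)+F(5): 8 → I
K(10)+D(3): 13 → N
U(20)+E(4): 24 → Y
A(0)+F(5): 5 → F
K(10)+D(3): 13 → N
K(10)+E(4): 14 → O

ETDNJRYINYFNO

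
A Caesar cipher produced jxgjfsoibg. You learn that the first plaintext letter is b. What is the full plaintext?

bpybxkgaty

From the crib: j(9)−b(1)=8, so the shift is 8.
Subtract 8 from each ciphertext letter:
j(9): 9−8=1 → b
x(23): 23−8=15 → p
g(6): 6−8=-2≡24 → y
j(9): 9−8=1 → b
f(5): 5−8=-3≡23 → x
s(18): 18−8=10 → k
o(14): 14−8=6 → g
i(8): 8−8=0 → a
b(1): 1−8=-7≡19 → t
g(6): 6−8=-2≡24 → y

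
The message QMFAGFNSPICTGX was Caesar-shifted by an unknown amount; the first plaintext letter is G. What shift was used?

From the crib: Q(16)−G(6)=10, so the shift is 10.

10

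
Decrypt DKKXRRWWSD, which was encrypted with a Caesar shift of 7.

WDDQKKPPLW

D(3): 3−7=-4≡22 → W
K(10): 10−7=3 → D
K(10): 10−7=3 → D
X(23): 23−7=16 → Q
R(17): 17−7=10 → K
R(17): 17−7=10 → K
W(22): 22−7=15 → P
W(22): 22−7=15 → P
S(18): 18−7=11 → L
D(3): 3−7=-4≡22 → W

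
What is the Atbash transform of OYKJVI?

O(14) → L(11)
Y(24) → B(1)
K(10) → P(15)
J(9) → Q(16)
V(21) → E(4)
I(8) → R(17)

LBPQER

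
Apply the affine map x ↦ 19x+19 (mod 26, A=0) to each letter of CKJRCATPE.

C(2): 19·2+19=57≡5 → F
K(10): 19·10+19=209≡1 → B
J(9): 19·9+19=190≡8 → I
R(17): 19·17+19=342≡4 → E
C(2): 19·2+19=57≡5 → F
A(0): 19·0+19=19 → T
T(19): 19·19+19=380≡16 → Q
P(15): 19·15+19=304≡18 → S
E(4): 19·4+19=95≡17 → R

FBIEFTQSR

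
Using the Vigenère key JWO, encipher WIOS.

Repeat the key across the message: JWOJ
W(22)+J(9): 31≡5 → F
I(8)+W(22): 30≡4 → E
O(14)+O(14): 28≡2 → C
S(18)+J(9): 27≡1 → B

FECB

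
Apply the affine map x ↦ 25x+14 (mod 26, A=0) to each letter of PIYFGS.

ZGQJIW

P(15): 25·15+14=389≡25 → Z
I(8): 25·8+14=214≡6 → G
Y(24): 25·24+14=614≡16 → Q
F(5): 25·5+14=139≡9 → J
G(6): 25·6+14=164≡8 → I
S(18): 25·18+14=464≡22 → W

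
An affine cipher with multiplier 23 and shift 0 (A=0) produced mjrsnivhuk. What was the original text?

wxdungtpco

The inverse of 23 mod 26 is 17, since 23·17=391≡1. Apply D(y)=17·(y−0) mod 26:
m(12): 17·(12−0)=204≡22 → w
j(9): 17·(9−0)=153≡23 → x
r(17): 17·(17−0)=289≡3 → d
s(18): 17·(18−0)=306≡20 → u
n(13): 17·(13−0)=221≡13 → n
i(8): 17·(8−0)=136≡6 → g
v(21): 17·(21−0)=357≡19 → t
h(7): 17·(7−0)=119≡15 → p
u(20): 17·(20−0)=340≡2 → c
k(10): 17·(10−0)=170≡14 → o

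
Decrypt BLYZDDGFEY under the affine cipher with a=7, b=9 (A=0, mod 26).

KERGOOHSDR

The inverse of 7 mod 26 is 15, since 7·15=105≡1. Apply D(y)=15·(y−9) mod 26:
B(1): 15·(1−9)=-120≡10 → K
L(11): 15·(11−9)=30≡4 → E
Y(24): 15·(24−9)=225≡17 → R
Z(25): 15·(25−9)=240≡6 → G
D(3): 15·(3−9)=-90≡14 → O
D(3): 15·(3−9)=-90≡14 → O
G(6): 15·(6−9)=-45≡7 → H
F(5): 15·(5−9)=-60≡18 → S
E(4): 15·(4−9)=-75≡3 → D
Y(24): 15·(24−9)=225≡17 → R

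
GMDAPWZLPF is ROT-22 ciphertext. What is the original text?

KQHETADPTJ

G(6): 6−22=-16≡10 → K
M(12): 12−22=-10≡16 → Q
D(3): 3−22=-19≡7 → H
A(0): 0−22=-22≡4 → E
P(15): 15−22=-7≡19 → T
W(22): 22−22=0 → A
Z(25): 25−22=3 → D
L(11): 11−22=-11≡15 → P
P(15): 15−22=-7≡19 → T
F(5): 5−22=-17≡9 → J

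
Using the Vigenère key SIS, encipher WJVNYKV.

Repeat the key across the message: SISSISS
W(22)+S(18): 40≡14 → O
J(9)+I(8): 17 → R
V(21)+S(18): 39≡13 → N
N(13)+S(18): 31≡5 → F
Y(24)+I(8): 32≡6 → G
K(10)+S(18): 28≡2 → C
V(21)+S(18): 39≡13 → N

ORNFGCN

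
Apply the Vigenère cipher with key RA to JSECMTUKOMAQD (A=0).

Repeat the key across the message: RARARARARARAR
J(9)+R(17): 26≡0 → A
S(18)+A(0): 18 → S
E(4)+R(17): 21 → V
C(2)+A(0): 2 → C
M(12)+R(17): 29≡3 → D
T(19)+A(0): 19 → T
U(20)+R(17): 37≡11 → L
K(10)+A(0): 10 → K
O(14)+R(17): 31≡5 → F
M(12)+A(0): 12 → M
A(0)+R(17): 17 → R
Q(16)+A(0): 16 → Q
D(3)+R(17): 20 → U

ASVCDTLKFMRQU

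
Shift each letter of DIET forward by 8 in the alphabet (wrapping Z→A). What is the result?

D(3): 3+8=11 → L
I(8): 8+8=16 → Q
E(4): 4+8=12 → M
T(19): 19+8=27≡1 → B

LQMB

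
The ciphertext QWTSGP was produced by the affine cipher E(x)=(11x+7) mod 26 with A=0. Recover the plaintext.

The inverse of 11 mod 26 is 19, since 11·19=209≡1. Apply D(y)=19·(y−7) mod 26:
Q(16): 19·(16−7)=171≡15 → P
W(22): 19·(22−7)=285≡25 → Z
T(19): 19·(19−7)=228≡20 → U
S(18): 19·(18−7)=209≡1 → B
G(6): 19·(6−7)=-19≡7 → H
P(15): 19·(15−7)=152≡22 → W

PZUBHW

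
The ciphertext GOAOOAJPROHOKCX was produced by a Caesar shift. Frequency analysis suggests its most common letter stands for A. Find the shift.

The most frequent ciphertext letter is O (appears 5 times).
O is position 14; A is position 0.
Shift = 14.

14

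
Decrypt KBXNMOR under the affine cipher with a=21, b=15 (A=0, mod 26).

The inverse of 21 mod 26 is 5, since 21·5=105≡1. Apply D(y)=5·(y−15) mod 26:
K(10): 5·(10−15)=-25≡1 → B
B(1): 5·(1−15)=-70≡8 → I
X(23): 5·(23−15)=40≡14 → O
N(13): 5·(13−15)=-10≡16 → Q
M(12): 5·(12−15)=-15≡11 → L
O(14): 5·(14−15)=-5≡21 → V
R(17): 5·(17−15)=10 → K

BIOQLVK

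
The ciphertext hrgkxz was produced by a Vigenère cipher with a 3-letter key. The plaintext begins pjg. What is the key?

sia

Subtract each crib letter from the matching ciphertext letter (mod 26):
h(7)−p(15)=-8≡18 → s
r(17)−j(9)=8 → i
g(6)−g(6)=0 → a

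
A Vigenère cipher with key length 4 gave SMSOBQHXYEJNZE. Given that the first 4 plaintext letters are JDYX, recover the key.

Subtract each crib letter from the matching ciphertext letter (mod 26):
S(18)−J(9)=9 → J
M(12)−D(3)=9 → J
S(18)−Y(24)=-6≡20 → U
O(14)−X(23)=-9≡17 → R

JJUR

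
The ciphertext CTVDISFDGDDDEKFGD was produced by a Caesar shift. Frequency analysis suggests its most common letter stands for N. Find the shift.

The most frequent ciphertext letter is D (appears 6 times).
D is position 3; N is position 13.
Shift = -10≡16.

16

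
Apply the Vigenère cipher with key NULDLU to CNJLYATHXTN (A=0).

PHUOJUGBIWY

Repeat the key across the message: NULDLUNULDL
C(2)+N(13): 15 → P
N(13)+U(20): 33≡7 → H
J(9)+L(11): 20 → U
L(11)+D(3): 14 → O
Y(24)+L(11): 35≡9 → J
A(0)+U(20): 20 → U
T(19)+N(13): 32≡6 → G
H(7)+U(20): 27≡1 → B
X(23)+L(11): 34≡8 → I
T(19)+D(3): 22 → W
N(13)+L(11): 24 → Y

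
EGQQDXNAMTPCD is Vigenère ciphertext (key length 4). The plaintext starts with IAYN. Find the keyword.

Subtract each crib letter from the matching ciphertext letter (mod 26):
E(4)−I(8)=-4≡22 → W
G(6)−A(0)=6 → G
Q(16)−Y(24)=-8≡18 → S
Q(16)−N(13)=3 → D

WGSD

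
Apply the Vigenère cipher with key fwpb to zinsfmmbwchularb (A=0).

Repeat the key across the message: fwpbfwpbfwpbfwpb
z(25)+f(5): 30≡4 → e
i(8)+w(22): 30≡4 → e
n(13)+p(15): 28≡2 → c
s(18)+b(1): 19 → t
f(5)+f(5): 10 → k
m(12)+w(22): 34≡8 → i
m(12)+p(15): 27≡1 → b
b(1)+b(1): 2 → c
w(22)+f(5): 27≡1 → b
c(2)+w(22): 24 → y
h(7)+p(15): 22 → w
u(20)+b(1): 21 → v
l(11)+f(5): 16 → q
a(0)+w(22): 22 → w
r(17)+p(15): 32≡6 → g
b(1)+b(1): 2 → c

eectkibcbywvqwgc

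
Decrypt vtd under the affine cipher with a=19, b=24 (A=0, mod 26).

txd

The inverse of 19 mod 26 is 11, since 19·11=209≡1. Apply D(y)=11·(y−24) mod 26:
v(21): 11·(21−24)=-33≡19 → t
t(19): 11·(19−24)=-55≡23 → x
d(3): 11·(3−24)=-231≡3 → d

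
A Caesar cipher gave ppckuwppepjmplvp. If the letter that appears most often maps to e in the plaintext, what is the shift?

11

The most frequent ciphertext letter is p (appears 7 times).
p is position 15; e is position 4.
Shift = 11.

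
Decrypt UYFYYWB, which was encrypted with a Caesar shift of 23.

XBIBBZE

U(20): 20−23=-3≡23 → X
Y(24): 24−23=1 → B
F(5): 5−23=-18≡8 → I
Y(24): 24−23=1 → B
Y(24): 24−23=1 → B
W(22): 22−23=-1≡25 → Z
B(1): 1−23=-22≡4 → E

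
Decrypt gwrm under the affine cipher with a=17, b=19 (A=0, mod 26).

nrgv

The inverse of 17 mod 26 is 23, since 17·23=391≡1. Apply D(y)=23·(y−19) mod 26:
g(6): 23·(6−19)=-299≡13 → n
w(22): 23·(22−19)=69≡17 → r
r(17): 23·(17−19)=-46≡6 → g
m(12): 23·(12−19)=-161≡21 → v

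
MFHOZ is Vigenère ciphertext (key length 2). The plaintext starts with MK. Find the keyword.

AV

Subtract each crib letter from the matching ciphertext letter (mod 26):
M(12)−M(12)=0 → A
F(5)−K(10)=-5≡21 → V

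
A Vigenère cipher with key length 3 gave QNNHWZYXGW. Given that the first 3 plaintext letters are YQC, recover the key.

SXL

Subtract each crib letter from the matching ciphertext letter (mod 26):
Q(16)−Y(24)=-8≡18 → S
N(13)−Q(16)=-3≡23 → X
N(13)−C(2)=11 → L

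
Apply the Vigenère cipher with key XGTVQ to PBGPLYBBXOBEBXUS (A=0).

MHZKBVHUSEYKUSKP

Repeat the key across the message: XGTVQXGTVQXGTVQX
P(15)+X(23): 38≡12 → M
B(1)+G(6): 7 → H
G(6)+T(19): 25 → Z
P(15)+V(21): 36≡10 → K
L(11)+Q(16): 27≡1 → B
Y(24)+X(23): 47≡21 → V
B(1)+G(6): 7 → H
B(1)+T(19): 20 → U
X(23)+V(21): 44≡18 → S
O(14)+Q(16): 30≡4 → E
B(1)+X(23): 24 → Y
E(4)+G(6): 10 → K
B(1)+T(19): 20 → U
X(23)+V(21): 44≡18 → S
U(20)+Q(16): 36≡10 → K
S(18)+X(23): 41≡15 → P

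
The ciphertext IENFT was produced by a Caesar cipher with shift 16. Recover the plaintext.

SOXPD

I(8): 8−16=-8≡18 → S
E(4): 4−16=-12≡14 → O
N(13): 13−16=-3≡23 → X
F(5): 5−16=-11≡15 → P
T(19): 19−16=3 → D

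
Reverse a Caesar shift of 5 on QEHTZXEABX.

LZCOUSZVWS

Q(16): 16−5=11 → L
E(4): 4−5=-1≡25 → Z
H(7): 7−5=2 → C
T(19): 19−5=14 → O
Z(25): 25−5=20 → U
X(23): 23−5=18 → S
E(4): 4−5=-1≡25 → Z
A(0): 0−5=-5≡21 → V
B(1): 1−5=-4≡22 → W
X(23): 23−5=18 → S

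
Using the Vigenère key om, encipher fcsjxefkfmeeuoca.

togvlqtwtysqiaqm

Repeat the key across the message: omomomomomomomom
f(5)+o(14): 19 → t
c(2)+m(12): 14 → o
s(18)+o(14): 32≡6 → g
j(9)+m(12): 21 → v
x(23)+o(14): 37≡11 → l
e(4)+m(12): 16 → q
f(5)+o(14): 19 → t
k(10)+m(12): 22 → w
f(5)+o(14): 19 → t
m(12)+m(12): 24 → y
e(4)+o(14): 18 → s
e(4)+m(12): 16 → q
u(20)+o(14): 34≡8 → i
o(14)+m(12): 26≡0 → a
c(2)+o(14): 16 → q
a(0)+m(12): 12 → m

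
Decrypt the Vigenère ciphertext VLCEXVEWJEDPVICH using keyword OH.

Repeat the key across the ciphertext: OHOHOHOHOHOHOHOH
V(21)−O(14): 7 → H
L(11)−H(7): 4 → E
C(2)−O(14): -12≡14 → O
E(4)−H(7): -3≡23 → X
X(23)−O(14): 9 → J
V(21)−H(7): 14 → O
E(4)−O(14): -10≡16 → Q
W(22)−H(7): 15 → P
J(9)−O(14): -5≡21 → V
E(4)−H(7): -3≡23 → X
D(3)−O(14): -11≡15 → P
P(15)−H(7): 8 → I
V(21)−O(14): 7 → H
I(8)−H(7): 1 → B
C(2)−O(14): -12≡14 → O
H(7)−H(7): 0 → A

HEOXJOQPVXPIHBOA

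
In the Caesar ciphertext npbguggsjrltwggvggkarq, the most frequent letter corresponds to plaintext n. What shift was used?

The most frequent ciphertext letter is g (appears 7 times).
g is position 6; n is position 13.
Shift = -7≡19.

19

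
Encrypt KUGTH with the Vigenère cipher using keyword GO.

Repeat the key across the message: GOGOG
K(10)+G(6): 16 → Q
U(20)+O(14): 34≡8 → I
G(6)+G(6): 12 → M
T(19)+O(14): 33≡7 → H
H(7)+G(6): 13 → N

QIMHN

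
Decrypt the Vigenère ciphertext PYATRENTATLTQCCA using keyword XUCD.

SEYQUKLQDZJQTIAX

Repeat the key across the ciphertext: XUCDXUCDXUCDXUCD
P(15)−X(23): -8≡18 → S
Y(24)−U(20): 4 → E
A(0)−C(2): -2≡24 → Y
T(19)−D(3): 16 → Q
R(17)−X(23): -6≡20 → U
E(4)−U(20): -16≡10 → K
N(13)−C(2): 11 → L
T(19)−D(3): 16 → Q
A(0)−X(23): -23≡3 → D
T(19)−U(20): -1≡25 → Z
L(11)−C(2): 9 → J
T(19)−D(3): 16 → Q
Q(16)−X(23): -7≡19 → T
C(2)−U(20): -18≡8 → I
C(2)−C(2): 0 → A
A(0)−D(3): -3≡23 → X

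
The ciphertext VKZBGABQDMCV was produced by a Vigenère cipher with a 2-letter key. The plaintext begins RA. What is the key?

EK

Subtract each crib letter from the matching ciphertext letter (mod 26):
V(21)−R(17)=4 → E
K(10)−A(0)=10 → K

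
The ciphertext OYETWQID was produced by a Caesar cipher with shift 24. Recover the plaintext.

QAGVYSKF

O(14): 14−24=-10≡16 → Q
Y(24): 24−24=0 → A
E(4): 4−24=-20≡6 → G
T(19): 19−24=-5≡21 → V
W(22): 22−24=-2≡24 → Y
Q(16): 16−24=-8≡18 → S
I(8): 8−24=-16≡10 → K
D(3): 3−24=-21≡5 → F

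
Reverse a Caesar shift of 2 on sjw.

s(18): 18−2=16 → q
j(9): 9−2=7 → h
w(22): 22−2=20 → u

qhu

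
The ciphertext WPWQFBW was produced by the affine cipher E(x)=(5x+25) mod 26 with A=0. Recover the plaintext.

The inverse of 5 mod 26 is 21, since 5·21=105≡1. Apply D(y)=21·(y−25) mod 26:
W(22): 21·(22−25)=-63≡15 → P
P(15): 21·(15−25)=-210≡24 → Y
W(22): 21·(22−25)=-63≡15 → P
Q(16): 21·(16−25)=-189≡19 → T
F(5): 21·(5−25)=-420≡22 → W
B(1): 21·(1−25)=-504≡16 → Q
W(22): 21·(22−25)=-63≡15 → P

PYPTWQP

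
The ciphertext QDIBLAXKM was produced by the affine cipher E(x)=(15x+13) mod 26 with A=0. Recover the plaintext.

The inverse of 15 mod 26 is 7, since 15·7=105≡1. Apply D(y)=7·(y−13) mod 26:
Q(16): 7·(16−13)=21 → V
D(3): 7·(3−13)=-70≡8 → I
I(8): 7·(8−13)=-35≡17 → R
B(1): 7·(1−13)=-84≡20 → U
L(11): 7·(11−13)=-14≡12 → M
A(0): 7·(0−13)=-91≡13 → N
X(23): 7·(23−13)=70≡18 → S
K(10): 7·(10−13)=-21≡5 → F
M(12): 7·(12−13)=-7≡19 → T

VIRUMNSFT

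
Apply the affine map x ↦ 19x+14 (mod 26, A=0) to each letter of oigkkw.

ukywwq

o(14): 19·14+14=280≡20 → u
i(8): 19·8+14=166≡10 → k
g(6): 19·6+14=128≡24 → y
k(10): 19·10+14=204≡22 → w
k(10): 19·10+14=204≡22 → w
w(22): 19·22+14=432≡16 → q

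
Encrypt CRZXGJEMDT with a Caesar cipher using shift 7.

JYGENQLTKA

C(2): 2+7=9 → J
R(17): 17+7=24 → Y
Z(25): 25+7=32≡6 → G
X(23): 23+7=30≡4 → E
G(6): 6+7=13 → N
J(9): 9+7=16 → Q
E(4): 4+7=11 → L
M(12): 12+7=19 → T
D(3): 3+7=10 → K
T(19): 19+7=26≡0 → A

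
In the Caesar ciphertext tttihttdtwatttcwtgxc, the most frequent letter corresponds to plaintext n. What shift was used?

The most frequent ciphertext letter is t (appears 10 times).
t is position 19; n is position 13.
Shift = 6.

6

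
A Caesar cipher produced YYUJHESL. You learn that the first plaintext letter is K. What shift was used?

From the crib: Y(24)−K(10)=14, so the shift is 14.

14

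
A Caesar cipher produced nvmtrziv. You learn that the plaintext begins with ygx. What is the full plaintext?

From the crib: n(13)−y(24)=-11≡15, so the shift is 15.
Subtract 15 from each ciphertext letter:
n(13): 13−15=-2≡24 → y
v(21): 21−15=6 → g
m(12): 12−15=-3≡23 → x
t(19): 19−15=4 → e
r(17): 17−15=2 → c
z(25): 25−15=10 → k
i(8): 8−15=-7≡19 → t
v(21): 21−15=6 → g

ygxecktg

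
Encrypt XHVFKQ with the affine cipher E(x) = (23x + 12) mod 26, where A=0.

X(23): 23·23+12=541≡21 → V
H(7): 23·7+12=173≡17 → R
V(21): 23·21+12=495≡1 → B
F(5): 23·5+12=127≡23 → X
K(10): 23·10+12=242≡8 → I
Q(16): 23·16+12=380≡16 → Q

VRBXIQ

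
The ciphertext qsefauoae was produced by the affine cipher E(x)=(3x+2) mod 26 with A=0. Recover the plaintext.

wosbigeis

The inverse of 3 mod 26 is 9, since 3·9=27≡1. Apply D(y)=9·(y−2) mod 26:
q(16): 9·(16−2)=126≡22 → w
s(18): 9·(18−2)=144≡14 → o
e(4): 9·(4−2)=18 → s
f(5): 9·(5−2)=27≡1 → b
a(0): 9·(0−2)=-18≡8 → i
u(20): 9·(20−2)=162≡6 → g
o(14): 9·(14−2)=108≡4 → e
a(0): 9·(0−2)=-18≡8 → i
e(4): 9·(4−2)=18 → s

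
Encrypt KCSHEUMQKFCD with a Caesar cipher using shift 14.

K(10): 10+14=24 → Y
C(2): 2+14=16 → Q
S(18): 18+14=32≡6 → G
H(7): 7+14=21 → V
E(4): 4+14=18 → S
U(20): 20+14=34≡8 → I
M(12): 12+14=26≡0 → A
Q(16): 16+14=30≡4 → E
K(10): 10+14=24 → Y
F(5): 5+14=19 → T
C(2): 2+14=16 → Q
D(3): 3+14=17 → R

YQGVSIAEYTQR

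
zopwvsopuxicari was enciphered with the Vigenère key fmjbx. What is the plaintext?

Repeat the key across the ciphertext: fmjbxfmjbxfmjbx
z(25)−f(5): 20 → u
o(14)−m(12): 2 → c
p(15)−j(9): 6 → g
w(22)−b(1): 21 → v
v(21)−x(23): -2≡24 → y
s(18)−f(5): 13 → n
o(14)−m(12): 2 → c
p(15)−j(9): 6 → g
u(20)−b(1): 19 → t
x(23)−x(23): 0 → a
i(8)−f(5): 3 → d
c(2)−m(12): -10≡16 → q
a(0)−j(9): -9≡17 → r
r(17)−b(1): 16 → q
i(8)−x(23): -15≡11 → l

ucgvyncgtadqrql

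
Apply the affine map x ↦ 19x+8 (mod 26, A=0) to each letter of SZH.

S(18): 19·18+8=350≡12 → M
Z(25): 19·25+8=483≡15 → P
H(7): 19·7+8=141≡11 → L

MPL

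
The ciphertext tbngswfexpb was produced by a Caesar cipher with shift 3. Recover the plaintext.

t(19): 19−3=16 → q
b(1): 1−3=-2≡24 → y
n(13): 13−3=10 → k
g(6): 6−3=3 → d
s(18): 18−3=15 → p
w(22): 22−3=19 → t
f(5): 5−3=2 → c
e(4): 4−3=1 → b
x(23): 23−3=20 → u
p(15): 15−3=12 → m
b(1): 1−3=-2≡24 → y

qykdptcbumy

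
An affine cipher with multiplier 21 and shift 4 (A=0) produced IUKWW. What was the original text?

UCEMM

The inverse of 21 mod 26 is 5, since 21·5=105≡1. Apply D(y)=5·(y−4) mod 26:
I(8): 5·(8−4)=20 → U
U(20): 5·(20−4)=80≡2 → C
K(10): 5·(10−4)=30≡4 → E
W(22): 5·(22−4)=90≡12 → M
W(22): 5·(22−4)=90≡12 → M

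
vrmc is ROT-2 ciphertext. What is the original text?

v(21): 21−2=19 → t
r(17): 17−2=15 → p
m(12): 12−2=10 → k
c(2): 2−2=0 → a

tpka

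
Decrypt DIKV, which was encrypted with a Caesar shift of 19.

D(3): 3−19=-16≡10 → K
I(8): 8−19=-11≡15 → P
K(10): 10−19=-9≡17 → R
V(21): 21−19=2 → C

KPRC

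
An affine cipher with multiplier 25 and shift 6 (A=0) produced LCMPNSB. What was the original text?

The inverse of 25 mod 26 is 25, since 25·25=625≡1. Apply D(y)=25·(y−6) mod 26:
L(11): 25·(11−6)=125≡21 → V
C(2): 25·(2−6)=-100≡4 → E
M(12): 25·(12−6)=150≡20 → U
P(15): 25·(15−6)=225≡17 → R
N(13): 25·(13−6)=175≡19 → T
S(18): 25·(18−6)=300≡14 → O
B(1): 25·(1−6)=-125≡5 → F

VEURTOF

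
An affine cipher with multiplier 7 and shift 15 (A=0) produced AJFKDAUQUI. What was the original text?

JOGDCJXPXZ

The inverse of 7 mod 26 is 15, since 7·15=105≡1. Apply D(y)=15·(y−15) mod 26:
A(0): 15·(0−15)=-225≡9 → J
J(9): 15·(9−15)=-90≡14 → O
F(5): 15·(5−15)=-150≡6 → G
K(10): 15·(10−15)=-75≡3 → D
D(3): 15·(3−15)=-180≡2 → C
A(0): 15·(0−15)=-225≡9 → J
U(20): 15·(20−15)=75≡23 → X
Q(16): 15·(16−15)=15 → P
U(20): 15·(20−15)=75≡23 → X
I(8): 15·(8−15)=-105≡25 → Z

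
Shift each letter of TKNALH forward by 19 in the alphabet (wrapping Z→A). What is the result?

T(19): 19+19=38≡12 → M
K(10): 10+19=29≡3 → D
N(13): 13+19=32≡6 → G
A(0): 0+19=19 → T
L(11): 11+19=30≡4 → E
H(7): 7+19=26≡0 → A

MDGTEA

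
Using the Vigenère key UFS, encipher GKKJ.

APCD

Repeat the key across the message: UFSU
G(6)+U(20): 26≡0 → A
K(10)+F(5): 15 → P
K(10)+S(18): 28≡2 → C
J(9)+U(20): 29≡3 → D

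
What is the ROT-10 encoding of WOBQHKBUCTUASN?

W(22): 22+10=32≡6 → G
O(14): 14+10=24 → Y
B(1): 1+10=11 → L
Q(16): 16+10=26≡0 → A
H(7): 7+10=17 → R
K(10): 10+10=20 → U
B(1): 1+10=11 → L
U(20): 20+10=30≡4 → E
C(2): 2+10=12 → M
T(19): 19+10=29≡3 → D
U(20): 20+10=30≡4 → E
A(0): 0+10=10 → K
S(18): 18+10=28≡2 → C
N(13): 13+10=23 → X

GYLARULEMDEKCX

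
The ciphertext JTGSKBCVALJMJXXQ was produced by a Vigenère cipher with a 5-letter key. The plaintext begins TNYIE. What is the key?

Subtract each crib letter from the matching ciphertext letter (mod 26):
J(9)−T(19)=-10≡16 → Q
T(19)−N(13)=6 → G
G(6)−Y(24)=-18≡8 → I
S(18)−I(8)=10 → K
K(10)−E(4)=6 → G

QGIKG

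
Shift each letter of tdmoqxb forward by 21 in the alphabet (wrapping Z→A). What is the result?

t(19): 19+21=40≡14 → o
d(3): 3+21=24 → y
m(12): 12+21=33≡7 → h
o(14): 14+21=35≡9 → j
q(16): 16+21=37≡11 → l
x(23): 23+21=44≡18 → s
b(1): 1+21=22 → w

oyhjlsw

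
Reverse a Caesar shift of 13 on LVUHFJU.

YIHUSWH

L(11): 11−13=-2≡24 → Y
V(21): 21−13=8 → I
U(20): 20−13=7 → H
H(7): 7−13=-6≡20 → U
F(5): 5−13=-8≡18 → S
J(9): 9−13=-4≡22 → W
U(20): 20−13=7 → H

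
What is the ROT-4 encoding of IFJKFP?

MJNOJT

I(8): 8+4=12 → M
F(5): 5+4=9 → J
J(9): 9+4=13 → N
K(10): 10+4=14 → O
F(5): 5+4=9 → J
P(15): 15+4=19 → T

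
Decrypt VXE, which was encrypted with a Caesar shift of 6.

PRY

V(21): 21−6=15 → P
X(23): 23−6=17 → R
E(4): 4−6=-2≡24 → Y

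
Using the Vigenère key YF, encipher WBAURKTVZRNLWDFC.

Repeat the key across the message: YFYFYFYFYFYFYFYF
W(22)+Y(24): 46≡20 → U
B(1)+F(5): 6 → G
A(0)+Y(24): 24 → Y
U(20)+F(5): 25 → Z
R(17)+Y(24): 41≡15 → P
K(10)+F(5): 15 → P
T(19)+Y(24): 43≡17 → R
V(21)+F(5): 26≡0 → A
Z(25)+Y(24): 49≡23 → X
R(17)+F(5): 22 → W
N(13)+Y(24): 37≡11 → L
L(11)+F(5): 16 → Q
W(22)+Y(24): 46≡20 → U
D(3)+F(5): 8 → I
F(5)+Y(24): 29≡3 → D
C(2)+F(5): 7 → H

UGYZPPRAXWLQUIDH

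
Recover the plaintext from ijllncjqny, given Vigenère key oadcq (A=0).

Repeat the key across the ciphertext: oadcqoadcq
i(8)−o(14): -6≡20 → u
j(9)−a(0): 9 → j
l(11)−d(3): 8 → i
l(11)−c(2): 9 → j
n(13)−q(16): -3≡23 → x
c(2)−o(14): -12≡14 → o
j(9)−a(0): 9 → j
q(16)−d(3): 13 → n
n(13)−c(2): 11 → l
y(24)−q(16): 8 → i

ujijxojnli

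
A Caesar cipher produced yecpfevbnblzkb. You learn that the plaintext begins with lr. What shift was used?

13

From the crib: y(24)−l(11)=13, so the shift is 13.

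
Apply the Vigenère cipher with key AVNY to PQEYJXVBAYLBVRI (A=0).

PLRWJSIZATYZVMV

Repeat the key across the message: AVNYAVNYAVNYAVN
P(15)+A(0): 15 → P
Q(16)+V(21): 37≡11 → L
E(4)+N(13): 17 → R
Y(24)+Y(24): 48≡22 → W
J(9)+A(0): 9 → J
X(23)+V(21): 44≡18 → S
V(21)+N(13): 34≡8 → I
B(1)+Y(24): 25 → Z
A(0)+A(0): 0 → A
Y(24)+V(21): 45≡19 → T
L(11)+N(13): 24 → Y
B(1)+Y(24): 25 → Z
V(21)+A(0): 21 → V
R(17)+V(21): 38≡12 → M
I(8)+N(13): 21 → V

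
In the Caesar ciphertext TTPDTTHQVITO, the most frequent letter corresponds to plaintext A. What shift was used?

The most frequent ciphertext letter is T (appears 5 times).
T is position 19; A is position 0.
Shift = 19.

19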